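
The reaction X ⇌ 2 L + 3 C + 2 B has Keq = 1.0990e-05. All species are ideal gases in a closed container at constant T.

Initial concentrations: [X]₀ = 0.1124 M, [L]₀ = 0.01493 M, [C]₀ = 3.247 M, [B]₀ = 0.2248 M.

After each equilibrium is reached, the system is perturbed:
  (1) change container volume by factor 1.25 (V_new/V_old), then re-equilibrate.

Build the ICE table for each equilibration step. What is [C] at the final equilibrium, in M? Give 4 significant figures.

Q₀ = 0.003431 vs Keq = 1.0990e-05 ⇒ Q>K, reverse
Step 1:
                   X          L          C          B
  init        0.1124    0.01493      3.247     0.2248
  Δ         0.006996   -0.01399   -0.02099   -0.01399
  eq          0.1194 9.3780e-04      3.226     0.2108
  solve Keq expr → x = -0.006996; check Q = 1.0990e-05
Then change container volume by factor 1.25 (V_new/V_old).
Step 2:
                   X          L          C          B
  init       0.09552 7.5024e-04      2.581     0.1686
  Δ       -3.5269e-04 7.0537e-04   0.001058 7.0537e-04
  eq         0.09516   0.001456      2.582     0.1694
  solve Keq expr → x = 3.5269e-04; check Q = 1.0990e-05

[C]_eq = 2.582 M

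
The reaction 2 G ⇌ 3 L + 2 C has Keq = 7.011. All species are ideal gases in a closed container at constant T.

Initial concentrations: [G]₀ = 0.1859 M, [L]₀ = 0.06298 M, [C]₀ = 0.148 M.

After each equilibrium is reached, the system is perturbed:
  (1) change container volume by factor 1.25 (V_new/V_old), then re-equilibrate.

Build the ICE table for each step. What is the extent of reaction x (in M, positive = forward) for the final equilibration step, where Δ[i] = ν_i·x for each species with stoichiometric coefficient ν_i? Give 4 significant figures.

x = 0.002022 M

Q₀ = 1.5833e-04 vs Keq = 7.011 ⇒ Q<K, forward
Step 1:
                  G         L         C
  I          0.1859   0.06298     0.148
  C         -0.1654    0.2481    0.1654
  E         0.02053     0.311    0.3134
  solve Keq expr → x = 0.08269; check Q = 7.011
Then change container volume by factor 1.25 (V_new/V_old).
Step 2:
                  G         L         C
  I         0.01642    0.2488    0.2507
  C       -0.004043  0.006065  0.004043
  E         0.01238    0.2549    0.2547
  solve Keq expr → x = 0.002022; check Q = 7.011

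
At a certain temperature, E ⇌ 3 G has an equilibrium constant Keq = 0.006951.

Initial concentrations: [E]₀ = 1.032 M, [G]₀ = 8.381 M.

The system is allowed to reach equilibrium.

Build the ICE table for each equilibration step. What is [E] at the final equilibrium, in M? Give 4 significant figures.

Q₀ = 570.4 vs Keq = 0.006951 ⇒ Q>K, reverse
Step 1:
                    E           G
  init          1.032       8.381
  Δ             2.695      -8.085
  eq            3.727      0.2959
  solve Keq expr → x = -2.695; check Q = 0.006951

[E]_eq = 3.727 M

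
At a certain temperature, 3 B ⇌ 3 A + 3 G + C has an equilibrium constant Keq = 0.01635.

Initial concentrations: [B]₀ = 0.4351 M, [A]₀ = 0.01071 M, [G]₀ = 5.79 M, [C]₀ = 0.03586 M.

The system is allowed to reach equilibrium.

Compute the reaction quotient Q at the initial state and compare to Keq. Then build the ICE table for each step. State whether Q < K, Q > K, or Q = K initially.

Q₀ = 1.0381e-04 vs Keq = 0.01635 ⇒ Q<K, forward
Step 1:
                   B          A          G          C
  I           0.4351    0.01071       5.79    0.03586
  C         -0.03695    0.03695    0.03695    0.01232
  E           0.3981    0.04766      5.827    0.04818
  solve Keq expr → x = 0.01232; check Q = 0.01635

Q₀ = 1.0381e-04; Q < K (proceeds forward)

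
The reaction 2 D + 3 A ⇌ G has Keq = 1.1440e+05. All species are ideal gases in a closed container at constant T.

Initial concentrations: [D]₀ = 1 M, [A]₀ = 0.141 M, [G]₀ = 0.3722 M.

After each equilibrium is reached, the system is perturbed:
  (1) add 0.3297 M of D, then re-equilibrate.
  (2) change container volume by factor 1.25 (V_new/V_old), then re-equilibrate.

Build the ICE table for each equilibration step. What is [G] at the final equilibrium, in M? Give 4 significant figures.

[G]_eq = 0.3306 M

Q₀ = 132.8 vs Keq = 1.1440e+05 ⇒ Q<K, forward
Step 1:
                  D         A         G
  init            1     0.141    0.3722
  Δ        -0.08316   -0.1247   0.04158
  eq         0.9168   0.01626    0.4138
  solve Keq expr → x = 0.04158; check Q = 1.1440e+05
Then add 0.3297 M of D.
Step 2:
                  D         A         G
  init        1.247   0.01626    0.4138
  Δ       -0.001992 -0.002987 9.9575e-04
  eq          1.245   0.01328    0.4148
  solve Keq expr → x = 9.9575e-04; check Q = 1.1440e+05
Then change container volume by factor 1.25 (V_new/V_old).
Step 3:
                  D         A         G
  init       0.9956   0.01062    0.3318
  Δ        0.002427   0.00364 -0.001213
  eq         0.9981   0.01426    0.3306
  solve Keq expr → x = -0.001213; check Q = 1.1440e+05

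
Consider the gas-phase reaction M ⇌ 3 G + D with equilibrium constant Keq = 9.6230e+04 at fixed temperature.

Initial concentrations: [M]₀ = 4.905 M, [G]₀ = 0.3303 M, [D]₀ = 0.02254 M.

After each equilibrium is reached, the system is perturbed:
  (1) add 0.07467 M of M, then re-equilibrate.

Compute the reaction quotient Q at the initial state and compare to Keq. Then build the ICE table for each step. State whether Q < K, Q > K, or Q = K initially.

Q₀ = 1.6559e-04 vs Keq = 9.6230e+04 ⇒ Q<K, forward
Step 1:
                   M          G          D
  init         4.905     0.3303    0.02254
  Δ           -4.751      14.25      4.751
  eq          0.1539      14.58      4.774
  solve Keq expr → x = 4.751; check Q = 9.6230e+04
Then add 0.07467 M of M.
Step 2:
                   M          G          D
  init        0.2285      14.58      4.774
  Δ         -0.06609     0.1983    0.06609
  eq          0.1624      14.78       4.84
  solve Keq expr → x = 0.06609; check Q = 9.6230e+04

Q₀ = 1.6559e-04; Q < K (proceeds forward)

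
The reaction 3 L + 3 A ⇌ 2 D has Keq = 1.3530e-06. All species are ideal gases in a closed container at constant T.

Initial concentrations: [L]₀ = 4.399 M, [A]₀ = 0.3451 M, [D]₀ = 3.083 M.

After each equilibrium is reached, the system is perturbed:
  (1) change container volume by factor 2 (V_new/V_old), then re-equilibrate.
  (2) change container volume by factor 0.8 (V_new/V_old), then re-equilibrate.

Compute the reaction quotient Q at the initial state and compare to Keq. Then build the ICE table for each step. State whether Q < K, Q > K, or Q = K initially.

Q₀ = 2.717; Q > K (proceeds reverse)

Q₀ = 2.717 vs Keq = 1.3530e-06 ⇒ Q>K, reverse
Step 1:
                  L         A         D
  Initial     4.399    0.3451     3.083
  Change      4.199     4.199    -2.799
  Equil       8.598     4.544     0.284
  solve Keq expr → x = -1.4; check Q = 1.3530e-06
Then change container volume by factor 2 (V_new/V_old).
Step 2:
                  L         A         D
  Initial     4.299     2.272     0.142
  Change     0.1512    0.1512   -0.1008
  Equil        4.45     2.423   0.04118
  solve Keq expr → x = -0.05041; check Q = 1.3530e-06
Then change container volume by factor 0.8 (V_new/V_old).
Step 3:
                  L         A         D
  Initial     5.562     3.029   0.05148
  Change    -0.0398   -0.0398   0.02653
  Equil       5.523     2.989   0.07801
  solve Keq expr → x = 0.01327; check Q = 1.3530e-06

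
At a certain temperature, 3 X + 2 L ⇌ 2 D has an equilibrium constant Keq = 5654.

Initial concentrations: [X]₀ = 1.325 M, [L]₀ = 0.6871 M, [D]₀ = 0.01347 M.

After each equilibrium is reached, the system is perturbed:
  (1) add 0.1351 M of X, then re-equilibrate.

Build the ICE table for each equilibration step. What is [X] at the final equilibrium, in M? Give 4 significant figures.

Q₀ = 1.6521e-04 vs Keq = 5654 ⇒ Q<K, forward
Step 1:
                  X         L         D
  init        1.325    0.6871   0.01347
  Δ         -0.9688   -0.6459    0.6459
  eq         0.3562   0.04124    0.6593
  solve Keq expr → x = 0.3229; check Q = 5654
Then add 0.1351 M of X.
Step 2:
                  X         L         D
  init       0.4913   0.04124    0.6593
  Δ        -0.02034  -0.01356   0.01356
  eq          0.471   0.02769    0.6729
  solve Keq expr → x = 0.006779; check Q = 5654

[X]_eq = 0.471 M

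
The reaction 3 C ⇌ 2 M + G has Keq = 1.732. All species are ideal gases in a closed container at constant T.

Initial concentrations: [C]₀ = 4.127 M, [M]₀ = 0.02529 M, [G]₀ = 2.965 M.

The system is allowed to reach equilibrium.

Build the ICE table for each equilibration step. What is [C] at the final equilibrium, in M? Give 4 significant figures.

Q₀ = 2.6979e-05 vs Keq = 1.732 ⇒ Q<K, forward
Step 1:
                    C           M           G
  init          4.127     0.02529       2.965
  Δ            -2.359       1.572      0.7862
  eq            1.768       1.598       3.751
  solve Keq expr → x = 0.7862; check Q = 1.732

[C]_eq = 1.768 M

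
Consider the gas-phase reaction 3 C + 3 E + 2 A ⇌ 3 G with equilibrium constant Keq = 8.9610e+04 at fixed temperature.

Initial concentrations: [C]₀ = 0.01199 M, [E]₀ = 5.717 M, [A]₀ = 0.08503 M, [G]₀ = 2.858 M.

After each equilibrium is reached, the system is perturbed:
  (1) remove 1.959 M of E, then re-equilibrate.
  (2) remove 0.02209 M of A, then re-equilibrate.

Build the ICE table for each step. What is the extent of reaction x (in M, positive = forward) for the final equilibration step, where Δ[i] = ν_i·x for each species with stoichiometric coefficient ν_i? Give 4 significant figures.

Q₀ = 1.0025e+07 vs Keq = 8.9610e+04 ⇒ Q>K, reverse
Step 1:
                  C         E         A         G
  Initial   0.01199     5.717   0.08503     2.858
  Change    0.03603   0.03603   0.02402  -0.03603
  Equil     0.04802     5.753    0.1091     2.822
  solve Keq expr → x = -0.01201; check Q = 8.9610e+04
Then remove 1.959 M of E.
Step 2:
                  C         E         A         G
  Initial   0.04802     3.794    0.1091     2.822
  Change    0.01889   0.01889   0.01259  -0.01889
  Equil     0.06692     3.813    0.1216     2.803
  solve Keq expr → x = -0.006297; check Q = 8.9610e+04
Then remove 0.02209 M of A.
Step 3:
                  C         E         A         G
  Initial   0.06692     3.813   0.09956     2.803
  Change   0.006958  0.006958  0.004639 -0.006958
  Equil     0.07387      3.82    0.1042     2.796
  solve Keq expr → x = -0.002319; check Q = 8.9610e+04

x = -0.002319 M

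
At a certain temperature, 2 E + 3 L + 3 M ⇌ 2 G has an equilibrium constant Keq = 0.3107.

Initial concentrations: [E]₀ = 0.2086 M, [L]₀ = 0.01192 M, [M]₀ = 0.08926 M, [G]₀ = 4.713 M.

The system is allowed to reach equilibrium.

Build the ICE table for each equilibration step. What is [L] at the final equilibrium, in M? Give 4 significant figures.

[L]_eq = 1.665 M

Q₀ = 4.2381e+11 vs Keq = 0.3107 ⇒ Q>K, reverse
Step 1:
                  E         L         M         G
  init       0.2086   0.01192   0.08926     4.713
  Δ           1.102     1.653     1.653    -1.102
  eq          1.311     1.665     1.742     3.611
  solve Keq expr → x = -0.5511; check Q = 0.3107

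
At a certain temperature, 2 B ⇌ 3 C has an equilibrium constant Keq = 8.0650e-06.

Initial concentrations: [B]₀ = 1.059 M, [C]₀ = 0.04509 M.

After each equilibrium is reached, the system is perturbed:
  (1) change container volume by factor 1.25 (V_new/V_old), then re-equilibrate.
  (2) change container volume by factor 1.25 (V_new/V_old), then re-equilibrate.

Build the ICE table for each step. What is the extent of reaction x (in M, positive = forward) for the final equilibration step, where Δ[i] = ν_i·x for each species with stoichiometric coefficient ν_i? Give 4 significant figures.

Q₀ = 8.1743e-05 vs Keq = 8.0650e-06 ⇒ Q>K, reverse
Step 1:
                   B          C
  Initial      1.059    0.04509
  Change     0.01603   -0.02405
  Equil        1.075    0.02104
  solve Keq expr → x = -0.008015; check Q = 8.0650e-06
Then change container volume by factor 1.25 (V_new/V_old).
Step 2:
                   B          C
  Initial       0.86    0.01684
  Change  -8.5864e-04   0.001288
  Equil       0.8592    0.01812
  solve Keq expr → x = 4.2932e-04; check Q = 8.0650e-06
Then change container volume by factor 1.25 (V_new/V_old).
Step 3:
                   B          C
  Initial     0.6873     0.0145
  Change  -7.3893e-04   0.001108
  Equil       0.6866    0.01561
  solve Keq expr → x = 3.6946e-04; check Q = 8.0650e-06

x = 3.6946e-04 M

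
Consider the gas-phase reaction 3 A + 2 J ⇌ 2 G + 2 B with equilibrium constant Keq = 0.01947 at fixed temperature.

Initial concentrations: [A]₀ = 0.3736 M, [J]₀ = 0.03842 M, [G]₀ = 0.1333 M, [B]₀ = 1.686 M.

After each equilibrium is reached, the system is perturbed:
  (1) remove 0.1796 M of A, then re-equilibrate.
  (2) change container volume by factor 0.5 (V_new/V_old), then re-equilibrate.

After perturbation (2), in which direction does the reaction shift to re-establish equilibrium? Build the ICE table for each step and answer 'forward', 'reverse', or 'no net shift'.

Direction: forward

Q₀ = 656.2 vs Keq = 0.01947 ⇒ Q>K, reverse
Step 1:
                    A           J           G           B
  Initial      0.3736     0.03842      0.1333       1.686
  Change       0.1905       0.127      -0.127      -0.127
  Equil        0.5641      0.1654    0.006274       1.559
  solve Keq expr → x = -0.06351; check Q = 0.01947
Then remove 0.1796 M of A.
Step 2:
                    A           J           G           B
  Initial      0.3845      0.1654    0.006274       1.559
  Change     0.003939    0.002626   -0.002626   -0.002626
  Equil        0.3885      0.1681    0.003649       1.556
  solve Keq expr → x = -0.001313; check Q = 0.01947
Then change container volume by factor 0.5 (V_new/V_old).
Step 3:
                    A           J           G           B
  Initial       0.777      0.3361    0.007297       3.113
  Change    -0.004263   -0.002842    0.002842    0.002842
  Equil        0.7727      0.3333     0.01014       3.116
  solve Keq expr → x = 0.001421; check Q = 0.01947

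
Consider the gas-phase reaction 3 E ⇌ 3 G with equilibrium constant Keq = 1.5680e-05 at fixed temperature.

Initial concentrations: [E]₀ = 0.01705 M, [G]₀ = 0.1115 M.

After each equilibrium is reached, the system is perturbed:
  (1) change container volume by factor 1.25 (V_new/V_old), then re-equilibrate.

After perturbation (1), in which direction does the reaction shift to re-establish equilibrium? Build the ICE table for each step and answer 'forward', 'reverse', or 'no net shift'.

Q₀ = 279.7 vs Keq = 1.5680e-05 ⇒ Q>K, reverse
Step 1:
                    E           G
  I           0.01705      0.1115
  C            0.1084     -0.1084
  E            0.1254    0.003139
  solve Keq expr → x = -0.03612; check Q = 1.5680e-05
Then change container volume by factor 1.25 (V_new/V_old).
Step 2:
                    E           G
  I            0.1003    0.002511
  C                 0           0
  E            0.1003    0.002511
  solve Keq expr → x = 0; check Q = 1.5680e-05

Direction: no net shift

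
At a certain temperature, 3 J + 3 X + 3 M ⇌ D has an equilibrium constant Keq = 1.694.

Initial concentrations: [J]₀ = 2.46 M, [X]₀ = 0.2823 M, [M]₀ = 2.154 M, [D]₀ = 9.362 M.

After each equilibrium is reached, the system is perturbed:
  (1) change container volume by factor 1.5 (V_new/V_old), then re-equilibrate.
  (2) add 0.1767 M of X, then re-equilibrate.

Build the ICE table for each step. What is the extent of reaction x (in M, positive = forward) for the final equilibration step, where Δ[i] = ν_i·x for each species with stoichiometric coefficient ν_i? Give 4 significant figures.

Q₀ = 2.797 vs Keq = 1.694 ⇒ Q>K, reverse
Step 1:
                    J           X           M           D
  init           2.46      0.2823       2.154       9.362
  Δ           0.03991     0.03991     0.03991     -0.0133
  eq              2.5      0.3222       2.194       9.349
  solve Keq expr → x = -0.0133; check Q = 1.694
Then change container volume by factor 1.5 (V_new/V_old).
Step 2:
                    J           X           M           D
  init          1.667      0.2148       1.463       6.232
  Δ            0.2522      0.2522      0.2522    -0.08408
  eq            1.919       0.467       1.715       6.148
  solve Keq expr → x = -0.08408; check Q = 1.694
Then add 0.1767 M of X.
Step 3:
                    J           X           M           D
  init          1.919      0.6437       1.715       6.148
  Δ            -0.112      -0.112      -0.112     0.03734
  eq            1.807      0.5317       1.603       6.186
  solve Keq expr → x = 0.03734; check Q = 1.694

x = 0.03734 M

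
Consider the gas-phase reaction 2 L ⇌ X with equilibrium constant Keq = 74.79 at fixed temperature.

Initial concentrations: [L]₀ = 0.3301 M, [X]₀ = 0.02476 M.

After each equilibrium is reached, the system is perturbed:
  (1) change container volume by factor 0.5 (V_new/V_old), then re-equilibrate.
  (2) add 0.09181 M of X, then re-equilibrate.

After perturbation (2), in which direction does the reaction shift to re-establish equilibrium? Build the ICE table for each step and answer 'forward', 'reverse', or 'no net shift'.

Direction: reverse

Q₀ = 0.2272 vs Keq = 74.79 ⇒ Q<K, forward
Step 1:
                    L           X
  init         0.3301     0.02476
  Δ            -0.283      0.1415
  eq          0.04715      0.1662
  solve Keq expr → x = 0.1415; check Q = 74.79
Then change container volume by factor 0.5 (V_new/V_old).
Step 2:
                    L           X
  init        0.09429      0.3325
  Δ          -0.02631     0.01316
  eq          0.06798      0.3456
  solve Keq expr → x = 0.01316; check Q = 74.79
Then add 0.09181 M of X.
Step 3:
                    L           X
  init        0.06798      0.4374
  Δ          0.008141   -0.004071
  eq          0.07612      0.4334
  solve Keq expr → x = -0.004071; check Q = 74.79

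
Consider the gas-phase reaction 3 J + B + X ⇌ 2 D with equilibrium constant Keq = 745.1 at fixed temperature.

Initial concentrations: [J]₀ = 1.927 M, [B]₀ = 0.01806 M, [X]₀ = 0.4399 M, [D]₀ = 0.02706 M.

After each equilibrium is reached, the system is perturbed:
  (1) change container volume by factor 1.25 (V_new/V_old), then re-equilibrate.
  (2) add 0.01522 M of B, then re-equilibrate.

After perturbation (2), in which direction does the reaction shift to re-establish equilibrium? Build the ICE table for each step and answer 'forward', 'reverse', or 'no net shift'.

Direction: forward

Q₀ = 0.01288 vs Keq = 745.1 ⇒ Q<K, forward
Step 1:
                    J           B           X           D
  I             1.927     0.01806      0.4399     0.02706
  C          -0.05417    -0.01806    -0.01806     0.03612
  E             1.873  1.9331e-06      0.4218     0.06318
  solve Keq expr → x = 0.01806; check Q = 745.1
Then change container volume by factor 1.25 (V_new/V_old).
Step 2:
                    J           B           X           D
  I             1.498  1.5465e-06      0.3375     0.05054
  C        4.4207e-06  1.4736e-06  1.4736e-06 -2.9472e-06
  E             1.498  3.0200e-06      0.3375     0.05054
  solve Keq expr → x = -1.4736e-06; check Q = 745.1
Then add 0.01522 M of B.
Step 3:
                    J           B           X           D
  I             1.498     0.01522      0.3375     0.05054
  C          -0.04564    -0.01521    -0.01521     0.03043
  E             1.453  8.9069e-06      0.3223     0.08097
  solve Keq expr → x = 0.01521; check Q = 745.1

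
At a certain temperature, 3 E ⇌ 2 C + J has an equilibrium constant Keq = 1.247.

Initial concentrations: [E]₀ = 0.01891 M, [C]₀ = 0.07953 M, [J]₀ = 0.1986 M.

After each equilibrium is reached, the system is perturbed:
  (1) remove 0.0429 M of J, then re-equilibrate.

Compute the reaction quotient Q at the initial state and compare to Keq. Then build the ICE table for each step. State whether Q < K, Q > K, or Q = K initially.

Q₀ = 185.8 vs Keq = 1.247 ⇒ Q>K, reverse
Step 1:
                    E           C           J
  Initial     0.01891     0.07953      0.1986
  Change      0.04933    -0.03289    -0.01644
  Equil       0.06824     0.04664      0.1822
  solve Keq expr → x = -0.01644; check Q = 1.247
Then remove 0.0429 M of J.
Step 2:
                    E           C           J
  Initial     0.06824     0.04664      0.1393
  Change    -0.003561    0.002374    0.001187
  Equil       0.06468     0.04902      0.1404
  solve Keq expr → x = 0.001187; check Q = 1.247

Q₀ = 185.8; Q > K (proceeds reverse)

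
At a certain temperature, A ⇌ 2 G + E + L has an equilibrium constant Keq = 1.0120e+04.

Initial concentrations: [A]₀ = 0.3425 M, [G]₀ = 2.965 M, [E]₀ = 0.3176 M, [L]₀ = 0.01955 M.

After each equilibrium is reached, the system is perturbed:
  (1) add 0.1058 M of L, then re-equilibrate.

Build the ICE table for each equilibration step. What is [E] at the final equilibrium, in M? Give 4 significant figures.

Q₀ = 0.1594 vs Keq = 1.0120e+04 ⇒ Q<K, forward
Step 1:
                  A         G         E         L
  init       0.3425     2.965    0.3176   0.01955
  Δ         -0.3422    0.6844    0.3422    0.3422
  eq      3.1409e-04     3.649    0.6598    0.3617
  solve Keq expr → x = 0.3422; check Q = 1.0120e+04
Then add 0.1058 M of L.
Step 2:
                  A         G         E         L
  init    3.1409e-04     3.649    0.6598    0.4675
  Δ       9.1687e-05 -1.8337e-04 -9.1687e-05 -9.1687e-05
  eq      4.0577e-04     3.649    0.6597    0.4674
  solve Keq expr → x = -9.1687e-05; check Q = 1.0120e+04

[E]_eq = 0.6597 M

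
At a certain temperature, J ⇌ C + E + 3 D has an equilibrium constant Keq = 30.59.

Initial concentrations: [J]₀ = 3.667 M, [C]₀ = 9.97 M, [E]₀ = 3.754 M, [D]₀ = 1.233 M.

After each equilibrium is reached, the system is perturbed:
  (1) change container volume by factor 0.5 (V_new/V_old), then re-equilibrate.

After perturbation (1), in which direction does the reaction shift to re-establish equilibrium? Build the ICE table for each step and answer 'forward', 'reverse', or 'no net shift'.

Q₀ = 19.13 vs Keq = 30.59 ⇒ Q<K, forward
Step 1:
                   J          C          E          D
  Initial      3.667       9.97      3.754      1.233
  Change    -0.06317    0.06317    0.06317     0.1895
  Equil        3.604      10.03      3.817      1.423
  solve Keq expr → x = 0.06317; check Q = 30.59
Then change container volume by factor 0.5 (V_new/V_old).
Step 2:
                   J          C          E          D
  Initial      7.208      20.07      7.634      2.845
  Change      0.5493    -0.5493    -0.5493     -1.648
  Equil        7.757      19.52      7.085      1.197
  solve Keq expr → x = -0.5493; check Q = 30.59

Direction: reverse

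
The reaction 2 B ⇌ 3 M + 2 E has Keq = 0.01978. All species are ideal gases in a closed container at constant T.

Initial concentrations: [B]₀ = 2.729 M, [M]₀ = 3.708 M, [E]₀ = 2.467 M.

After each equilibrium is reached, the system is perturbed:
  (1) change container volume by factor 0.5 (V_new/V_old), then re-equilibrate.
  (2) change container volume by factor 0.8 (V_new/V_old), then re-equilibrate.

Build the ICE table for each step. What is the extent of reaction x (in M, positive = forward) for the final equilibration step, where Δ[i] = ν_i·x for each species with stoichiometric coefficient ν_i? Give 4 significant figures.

x = -0.06684 M

Q₀ = 41.66 vs Keq = 0.01978 ⇒ Q>K, reverse
Step 1:
                  B         M         E
  I           2.729     3.708     2.467
  C           1.815    -2.722    -1.815
  E           4.544    0.9862    0.6525
  solve Keq expr → x = -0.9073; check Q = 0.01978
Then change container volume by factor 0.5 (V_new/V_old).
Step 2:
                  B         M         E
  I           9.087     1.972     1.305
  C          0.4299   -0.6448   -0.4299
  E           9.517     1.328     0.875
  solve Keq expr → x = -0.2149; check Q = 0.01978
Then change container volume by factor 0.8 (V_new/V_old).
Step 3:
                  B         M         E
  I            11.9     1.659     1.094
  C          0.1337   -0.2005   -0.1337
  E           12.03     1.459    0.9601
  solve Keq expr → x = -0.06684; check Q = 0.01978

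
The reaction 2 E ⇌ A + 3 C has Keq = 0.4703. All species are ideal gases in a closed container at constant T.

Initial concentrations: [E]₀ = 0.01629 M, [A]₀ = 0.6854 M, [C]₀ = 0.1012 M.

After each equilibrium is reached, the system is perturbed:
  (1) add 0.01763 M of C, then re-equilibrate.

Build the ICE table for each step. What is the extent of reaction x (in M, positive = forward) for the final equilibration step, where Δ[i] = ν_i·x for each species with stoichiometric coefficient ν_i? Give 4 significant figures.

Q₀ = 2.677 vs Keq = 0.4703 ⇒ Q>K, reverse
Step 1:
                  E         A         C
  init      0.01629    0.6854    0.1012
  Δ         0.01231 -0.006155  -0.01846
  eq         0.0286    0.6792   0.08274
  solve Keq expr → x = -0.006155; check Q = 0.4703
Then add 0.01763 M of C.
Step 2:
                  E         A         C
  init       0.0286    0.6792    0.1004
  Δ        0.005189 -0.002595 -0.007784
  eq        0.03379    0.6767   0.09258
  solve Keq expr → x = -0.002595; check Q = 0.4703

x = -0.002595 M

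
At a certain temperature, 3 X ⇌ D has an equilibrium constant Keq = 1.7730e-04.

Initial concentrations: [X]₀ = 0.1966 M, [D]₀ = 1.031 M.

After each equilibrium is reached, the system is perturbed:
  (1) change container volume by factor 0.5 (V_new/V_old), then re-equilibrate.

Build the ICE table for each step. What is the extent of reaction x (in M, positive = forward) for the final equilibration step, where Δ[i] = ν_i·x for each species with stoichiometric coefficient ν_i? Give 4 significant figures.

x = 0.03489 M

Q₀ = 135.7 vs Keq = 1.7730e-04 ⇒ Q>K, reverse
Step 1:
                   X          D
  I           0.1966      1.031
  C            3.074     -1.025
  E            3.271   0.006205
  solve Keq expr → x = -1.025; check Q = 1.7730e-04
Then change container volume by factor 0.5 (V_new/V_old).
Step 2:
                   X          D
  I            6.542    0.01241
  C          -0.1047    0.03489
  E            6.437     0.0473
  solve Keq expr → x = 0.03489; check Q = 1.7730e-04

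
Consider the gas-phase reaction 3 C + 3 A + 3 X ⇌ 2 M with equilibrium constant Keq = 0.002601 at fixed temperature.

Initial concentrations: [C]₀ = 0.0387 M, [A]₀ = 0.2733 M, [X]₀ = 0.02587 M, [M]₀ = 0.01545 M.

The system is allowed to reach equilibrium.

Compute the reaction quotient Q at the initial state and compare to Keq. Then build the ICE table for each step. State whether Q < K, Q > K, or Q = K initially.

Q₀ = 1.1652e+07 vs Keq = 0.002601 ⇒ Q>K, reverse
Step 1:
                  C         A         X         M
  I          0.0387    0.2733   0.02587   0.01545
  C         0.02317   0.02317   0.02317  -0.01545
  E         0.06187    0.2965   0.04904 1.3761e-06
  solve Keq expr → x = -0.007724; check Q = 0.002601

Q₀ = 1.1652e+07; Q > K (proceeds reverse)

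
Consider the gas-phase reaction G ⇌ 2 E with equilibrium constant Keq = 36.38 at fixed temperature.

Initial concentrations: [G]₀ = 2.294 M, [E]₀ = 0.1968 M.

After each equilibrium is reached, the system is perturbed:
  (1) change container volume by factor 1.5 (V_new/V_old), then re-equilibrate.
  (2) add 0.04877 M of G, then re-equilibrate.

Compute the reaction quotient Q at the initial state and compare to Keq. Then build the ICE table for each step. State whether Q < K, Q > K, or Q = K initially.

Q₀ = 0.01688 vs Keq = 36.38 ⇒ Q<K, forward
Step 1:
                  G         E
  Initial     2.294    0.1968
  Change     -1.869     3.737
  Equil      0.4254     3.934
  solve Keq expr → x = 1.869; check Q = 36.38
Then change container volume by factor 1.5 (V_new/V_old).
Step 2:
                  G         E
  Initial    0.2836     2.623
  Change   -0.07292    0.1458
  Equil      0.2107     2.769
  solve Keq expr → x = 0.07292; check Q = 36.38
Then add 0.04877 M of G.
Step 3:
                  G         E
  Initial    0.2595     2.769
  Change   -0.03727   0.07454
  Equil      0.2222     2.843
  solve Keq expr → x = 0.03727; check Q = 36.38

Q₀ = 0.01688; Q < K (proceeds forward)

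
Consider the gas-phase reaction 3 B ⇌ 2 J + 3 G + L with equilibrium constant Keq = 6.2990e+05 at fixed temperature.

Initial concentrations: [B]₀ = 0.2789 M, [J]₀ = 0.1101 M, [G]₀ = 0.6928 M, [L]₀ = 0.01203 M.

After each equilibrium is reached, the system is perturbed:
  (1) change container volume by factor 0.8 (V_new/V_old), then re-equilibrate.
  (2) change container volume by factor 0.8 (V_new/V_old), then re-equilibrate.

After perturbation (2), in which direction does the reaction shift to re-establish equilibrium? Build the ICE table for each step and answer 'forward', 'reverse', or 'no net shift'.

Direction: reverse

Q₀ = 0.002235 vs Keq = 6.2990e+05 ⇒ Q<K, forward
Step 1:
                  B         J         G         L
  I          0.2789    0.1101    0.6928   0.01203
  C         -0.2765    0.1844    0.2765   0.09218
  E        0.002355    0.2945    0.9693    0.1042
  solve Keq expr → x = 0.09218; check Q = 6.2990e+05
Then change container volume by factor 0.8 (V_new/V_old).
Step 2:
                  B         J         G         L
  I        0.002944    0.3681     1.212    0.1303
  C       7.2830e-04 -4.8553e-04 -7.2830e-04 -2.4277e-04
  E        0.003672    0.3676     1.211      0.13
  solve Keq expr → x = -2.4277e-04; check Q = 6.2990e+05
Then change container volume by factor 0.8 (V_new/V_old).
Step 3:
                  B         J         G         L
  I        0.004591    0.4595     1.514    0.1625
  C        0.001133 -7.5508e-04 -0.001133 -3.7754e-04
  E        0.005723    0.4587     1.513    0.1621
  solve Keq expr → x = -3.7754e-04; check Q = 6.2990e+05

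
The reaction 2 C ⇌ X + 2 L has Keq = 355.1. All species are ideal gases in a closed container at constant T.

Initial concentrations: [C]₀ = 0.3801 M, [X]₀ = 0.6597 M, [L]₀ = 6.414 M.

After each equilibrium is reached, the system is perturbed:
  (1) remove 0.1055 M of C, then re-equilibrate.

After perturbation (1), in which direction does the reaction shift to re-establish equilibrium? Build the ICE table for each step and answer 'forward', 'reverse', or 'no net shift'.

Q₀ = 187.8 vs Keq = 355.1 ⇒ Q<K, forward
Step 1:
                    C           X           L
  init         0.3801      0.6597       6.414
  Δ          -0.09031     0.04516     0.09031
  eq           0.2898      0.7049       6.504
  solve Keq expr → x = 0.04516; check Q = 355.1
Then remove 0.1055 M of C.
Step 2:
                    C           X           L
  init         0.1843      0.7049       6.504
  Δ           0.09193    -0.04597    -0.09193
  eq           0.2762      0.6589       6.412
  solve Keq expr → x = -0.04597; check Q = 355.1

Direction: reverse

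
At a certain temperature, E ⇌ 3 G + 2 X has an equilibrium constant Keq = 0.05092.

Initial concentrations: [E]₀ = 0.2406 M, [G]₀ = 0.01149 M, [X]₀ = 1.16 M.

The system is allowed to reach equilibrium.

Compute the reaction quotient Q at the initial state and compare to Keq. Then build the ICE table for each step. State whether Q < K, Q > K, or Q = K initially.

Q₀ = 8.4836e-06; Q < K (proceeds forward)

Q₀ = 8.4836e-06 vs Keq = 0.05092 ⇒ Q<K, forward
Step 1:
                    E           G           X
  I            0.2406     0.01149        1.16
  C          -0.05608      0.1682      0.1122
  E            0.1845      0.1797       1.272
  solve Keq expr → x = 0.05608; check Q = 0.05092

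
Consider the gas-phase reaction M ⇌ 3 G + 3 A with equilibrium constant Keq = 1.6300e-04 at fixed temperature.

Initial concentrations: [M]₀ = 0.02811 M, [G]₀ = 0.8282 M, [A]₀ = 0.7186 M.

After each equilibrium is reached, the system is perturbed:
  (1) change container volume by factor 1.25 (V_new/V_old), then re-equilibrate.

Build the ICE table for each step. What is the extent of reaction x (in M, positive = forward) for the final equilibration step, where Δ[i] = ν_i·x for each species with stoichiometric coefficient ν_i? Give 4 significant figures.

x = 0.009071 M

Q₀ = 7.499 vs Keq = 1.6300e-04 ⇒ Q>K, reverse
Step 1:
                    M           G           A
  Initial     0.02811      0.8282      0.7186
  Change       0.1945     -0.5834     -0.5834
  Equil        0.2226      0.2448      0.1352
  solve Keq expr → x = -0.1945; check Q = 1.6300e-04
Then change container volume by factor 1.25 (V_new/V_old).
Step 2:
                    M           G           A
  Initial      0.1781      0.1959      0.1082
  Change    -0.009071     0.02721     0.02721
  Equil         0.169      0.2231      0.1354
  solve Keq expr → x = 0.009071; check Q = 1.6300e-04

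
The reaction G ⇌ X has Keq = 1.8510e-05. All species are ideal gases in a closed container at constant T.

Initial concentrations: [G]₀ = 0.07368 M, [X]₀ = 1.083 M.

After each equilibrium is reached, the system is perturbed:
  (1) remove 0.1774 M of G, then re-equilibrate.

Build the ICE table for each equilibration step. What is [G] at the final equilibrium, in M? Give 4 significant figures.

Q₀ = 14.7 vs Keq = 1.8510e-05 ⇒ Q>K, reverse
Step 1:
                    G           X
  I           0.07368       1.083
  C             1.083      -1.083
  E             1.157  2.1410e-05
  solve Keq expr → x = -1.083; check Q = 1.8510e-05
Then remove 0.1774 M of G.
Step 2:
                    G           X
  I            0.9793  2.1410e-05
  C        3.2836e-06 -3.2836e-06
  E            0.9793  1.8126e-05
  solve Keq expr → x = -3.2836e-06; check Q = 1.8510e-05

[G]_eq = 0.9793 M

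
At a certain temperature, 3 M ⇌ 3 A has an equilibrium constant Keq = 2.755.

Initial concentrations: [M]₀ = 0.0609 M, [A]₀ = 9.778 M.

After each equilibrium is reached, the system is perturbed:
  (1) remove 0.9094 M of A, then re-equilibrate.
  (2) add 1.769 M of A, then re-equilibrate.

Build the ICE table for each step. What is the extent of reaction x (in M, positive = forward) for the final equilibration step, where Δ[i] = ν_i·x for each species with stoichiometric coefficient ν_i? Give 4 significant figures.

x = -0.2455 M

Q₀ = 4.1390e+06 vs Keq = 2.755 ⇒ Q>K, reverse
Step 1:
                   M          A
  init        0.0609      9.778
  Δ            4.035     -4.035
  eq           4.096      5.743
  solve Keq expr → x = -1.345; check Q = 2.755
Then remove 0.9094 M of A.
Step 2:
                   M          A
  init         4.096      4.833
  Δ          -0.3786     0.3786
  eq           3.718      5.212
  solve Keq expr → x = 0.1262; check Q = 2.755
Then add 1.769 M of A.
Step 3:
                   M          A
  init         3.718      6.981
  Δ           0.7365    -0.7365
  eq           4.454      6.244
  solve Keq expr → x = -0.2455; check Q = 2.755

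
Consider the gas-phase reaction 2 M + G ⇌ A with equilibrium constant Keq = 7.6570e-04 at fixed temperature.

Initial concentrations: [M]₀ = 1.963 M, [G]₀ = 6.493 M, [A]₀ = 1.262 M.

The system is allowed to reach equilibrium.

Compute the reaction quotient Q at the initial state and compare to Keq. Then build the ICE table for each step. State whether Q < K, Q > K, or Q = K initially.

Q₀ = 0.05044; Q > K (proceeds reverse)

Q₀ = 0.05044 vs Keq = 7.6570e-04 ⇒ Q>K, reverse
Step 1:
                   M          G          A
  init         1.963      6.493      1.262
  Δ             2.31      1.155     -1.155
  eq           4.273      7.648     0.1069
  solve Keq expr → x = -1.155; check Q = 7.6570e-04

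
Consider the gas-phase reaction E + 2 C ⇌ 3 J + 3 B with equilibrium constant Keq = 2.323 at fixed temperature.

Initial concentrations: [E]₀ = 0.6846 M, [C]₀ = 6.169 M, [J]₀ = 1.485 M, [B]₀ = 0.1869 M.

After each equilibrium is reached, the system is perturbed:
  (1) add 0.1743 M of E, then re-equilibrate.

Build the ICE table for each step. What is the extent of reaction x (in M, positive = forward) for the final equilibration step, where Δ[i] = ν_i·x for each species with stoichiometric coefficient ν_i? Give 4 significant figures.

Q₀ = 8.2062e-04 vs Keq = 2.323 ⇒ Q<K, forward
Step 1:
                    E           C           J           B
  Initial      0.6846       6.169       1.485      0.1869
  Change      -0.3308     -0.6615      0.9923      0.9923
  Equil        0.3538       5.507       2.477       1.179
  solve Keq expr → x = 0.3308; check Q = 2.323
Then add 0.1743 M of E.
Step 2:
                    E           C           J           B
  Initial      0.5281       5.507       2.477       1.179
  Change     -0.02943    -0.05887      0.0883      0.0883
  Equil        0.4987       5.449       2.566       1.268
  solve Keq expr → x = 0.02943; check Q = 2.323

x = 0.02943 M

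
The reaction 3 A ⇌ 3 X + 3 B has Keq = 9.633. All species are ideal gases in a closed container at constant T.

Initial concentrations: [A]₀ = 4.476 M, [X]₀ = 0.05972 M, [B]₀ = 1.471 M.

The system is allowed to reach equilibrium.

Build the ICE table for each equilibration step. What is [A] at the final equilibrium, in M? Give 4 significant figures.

[A]_eq = 2.73 M

Q₀ = 7.5601e-06 vs Keq = 9.633 ⇒ Q<K, forward
Step 1:
                   A          X          B
  init         4.476    0.05972      1.471
  Δ           -1.746      1.746      1.746
  eq            2.73      1.806      3.217
  solve Keq expr → x = 0.582; check Q = 9.633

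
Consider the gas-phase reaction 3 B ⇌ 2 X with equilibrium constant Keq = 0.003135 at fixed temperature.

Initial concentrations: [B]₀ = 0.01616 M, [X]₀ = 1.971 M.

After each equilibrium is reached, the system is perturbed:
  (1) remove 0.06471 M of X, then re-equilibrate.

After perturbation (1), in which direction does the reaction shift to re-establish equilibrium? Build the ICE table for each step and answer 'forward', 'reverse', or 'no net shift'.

Direction: forward

Q₀ = 9.2055e+05 vs Keq = 0.003135 ⇒ Q>K, reverse
Step 1:
                    B           X
  Initial     0.01616       1.971
  Change        2.601      -1.734
  Equil         2.617      0.2371
  solve Keq expr → x = -0.867; check Q = 0.003135
Then remove 0.06471 M of X.
Step 2:
                    B           X
  Initial       2.617      0.1723
  Change     -0.08074     0.05383
  Equil         2.536      0.2262
  solve Keq expr → x = 0.02691; check Q = 0.003135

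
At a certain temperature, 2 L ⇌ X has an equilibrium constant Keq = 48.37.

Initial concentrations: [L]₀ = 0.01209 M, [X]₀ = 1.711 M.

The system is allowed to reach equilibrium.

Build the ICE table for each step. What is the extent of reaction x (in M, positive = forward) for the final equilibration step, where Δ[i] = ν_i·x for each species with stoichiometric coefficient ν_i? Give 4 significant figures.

x = -0.08561 M

Q₀ = 1.1706e+04 vs Keq = 48.37 ⇒ Q>K, reverse
Step 1:
                  L         X
  Initial   0.01209     1.711
  Change     0.1712  -0.08561
  Equil      0.1833     1.625
  solve Keq expr → x = -0.08561; check Q = 48.37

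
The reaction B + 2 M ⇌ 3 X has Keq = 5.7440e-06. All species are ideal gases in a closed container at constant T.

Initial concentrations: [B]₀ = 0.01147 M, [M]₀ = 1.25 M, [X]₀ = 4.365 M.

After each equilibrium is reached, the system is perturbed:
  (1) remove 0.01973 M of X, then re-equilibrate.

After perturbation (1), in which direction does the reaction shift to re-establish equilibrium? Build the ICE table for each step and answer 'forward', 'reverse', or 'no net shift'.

Direction: forward

Q₀ = 4641 vs Keq = 5.7440e-06 ⇒ Q>K, reverse
Step 1:
                   B          M          X
  init       0.01147       1.25      4.365
  Δ            1.438      2.875     -4.313
  eq           1.449      4.125    0.05213
  solve Keq expr → x = -1.438; check Q = 5.7440e-06
Then remove 0.01973 M of X.
Step 2:
                   B          M          X
  init         1.449      4.125     0.0324
  Δ        -0.006514   -0.01303    0.01954
  eq           1.443      4.112    0.05194
  solve Keq expr → x = 0.006514; check Q = 5.7440e-06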